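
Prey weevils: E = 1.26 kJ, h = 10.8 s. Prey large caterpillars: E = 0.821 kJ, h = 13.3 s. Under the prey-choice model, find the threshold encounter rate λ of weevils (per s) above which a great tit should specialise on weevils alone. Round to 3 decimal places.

Drop large caterpillars once their profitability E₂/h₂ falls below the rate achievable on weevils alone: E₂/h₂ = λE₁/(1 + λh₁).
Solve for λ: λE₁h₂ = E₂(1 + λh₁) → λ(E₁h₂ − E₂h₁) = E₂ → λ = E₂/(E₁h₂ − E₂h₁).
λ = 0.821/(1.26×13.3 − 0.821×10.8) = 0.821/7.891 = 0.104 per s.

0.104 per s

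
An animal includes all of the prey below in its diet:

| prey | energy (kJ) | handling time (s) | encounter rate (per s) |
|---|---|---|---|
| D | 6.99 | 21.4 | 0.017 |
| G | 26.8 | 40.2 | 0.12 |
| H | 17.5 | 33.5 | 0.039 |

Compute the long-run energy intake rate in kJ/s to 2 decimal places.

0.54 kJ/s

R = (0.017×6.99 + 0.12×26.8 + 0.039×17.5) / (1 + 0.017×21.4 + 0.12×40.2 + 0.039×33.5) = 4.017/7.494 = 0.5361 kJ/s.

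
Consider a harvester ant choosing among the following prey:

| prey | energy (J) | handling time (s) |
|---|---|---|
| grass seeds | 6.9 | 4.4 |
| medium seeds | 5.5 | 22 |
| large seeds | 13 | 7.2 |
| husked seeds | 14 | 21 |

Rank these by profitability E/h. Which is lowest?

medium seeds

Profitability E/h (J/s): grass seeds = 6.9/4.4 = 1.57, medium seeds = 5.5/22 = 0.25, large seeds = 13/7.2 = 1.81, husked seeds = 14/21 = 0.667.
Ranked: large seeds > grass seeds > husked seeds > medium seeds.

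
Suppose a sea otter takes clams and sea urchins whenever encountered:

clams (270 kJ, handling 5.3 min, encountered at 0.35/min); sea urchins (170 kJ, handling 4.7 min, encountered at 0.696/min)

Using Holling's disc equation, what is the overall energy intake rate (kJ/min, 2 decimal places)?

Energy encountered per unit search time: 0.35×270 + 0.696×170 = 212.8 kJ/min.
Handling time per unit search time: 0.35×5.3 + 0.696×4.7 = 5.126.
Rate = 212.8/(1 + 5.126) = 34.74 kJ/min.

34.74 kJ/min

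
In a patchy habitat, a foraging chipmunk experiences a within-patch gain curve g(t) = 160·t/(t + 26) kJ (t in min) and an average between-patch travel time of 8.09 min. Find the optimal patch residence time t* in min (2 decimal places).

14.50 min

Maximise g(t)/(T+t): set derivative to zero → g'(t)(T+t) = g(t).
g'(t) = 160·26/(t + 26)². Setting 160·26/(t+26)² = 160t/[(t+26)(8.09+t)] gives 26(8.09+t) = t(t+26), so t² = 26×8.09 = 210.3.
t* = √210.3 = 14.5 min.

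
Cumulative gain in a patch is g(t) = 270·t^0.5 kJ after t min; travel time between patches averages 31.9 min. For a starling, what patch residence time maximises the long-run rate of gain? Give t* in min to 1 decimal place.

31.9 min

Optimal t* satisfies g'(t*) = g(t*)/(T + t*).
g'(t) = 0.5·270·t^-0.5. Setting 0.5·270·t^-0.5 = 270·t^0.5/(31.9+t) gives 0.5(31.9+t) = t, so 0.50·t = 0.5×31.9.
t* = 0.5×31.9/0.50 = 31.9 min.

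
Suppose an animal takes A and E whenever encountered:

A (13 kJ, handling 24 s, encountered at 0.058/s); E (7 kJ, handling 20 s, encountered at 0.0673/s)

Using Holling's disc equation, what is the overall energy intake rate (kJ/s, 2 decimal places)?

0.33 kJ/s

R = Σλ_iE_i / (1 + Σλ_ih_i)
Numerator: 0.058×13 + 0.0673×7 = 1.225
Denominator: 1 + 0.058×24 + 0.0673×20 = 3.738
R = 1.225/3.738 = 0.3277 kJ/s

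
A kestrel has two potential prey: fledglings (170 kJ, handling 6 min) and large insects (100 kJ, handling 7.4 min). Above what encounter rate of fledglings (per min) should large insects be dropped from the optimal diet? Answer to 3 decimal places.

0.152 per min

Drop large insects once their profitability E₂/h₂ falls below the rate achievable on fledglings alone: E₂/h₂ = λE₁/(1 + λh₁).
Solve for λ: λE₁h₂ = E₂(1 + λh₁) → λ(E₁h₂ − E₂h₁) = E₂ → λ = E₂/(E₁h₂ − E₂h₁).
λ = 100/(170×7.4 − 100×6) = 100/658 = 0.152 per min.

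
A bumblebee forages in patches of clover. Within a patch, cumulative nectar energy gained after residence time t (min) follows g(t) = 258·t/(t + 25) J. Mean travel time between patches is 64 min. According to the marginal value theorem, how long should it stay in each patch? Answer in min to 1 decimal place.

40.0 min

By the marginal value theorem, leave when the instantaneous gain rate g'(t) equals the habitat-wide average g(t)/(T + t).
g'(t) = 258·25/(t + 25)². Setting 258·25/(t+25)² = 258t/[(t+25)(64+t)] gives 25(64+t) = t(t+25), so t² = 25×64 = 1600.
t* = √1600 = 40 min.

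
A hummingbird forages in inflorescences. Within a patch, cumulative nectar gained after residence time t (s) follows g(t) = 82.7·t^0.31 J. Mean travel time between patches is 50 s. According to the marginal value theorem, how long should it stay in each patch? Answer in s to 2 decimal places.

22.46 s

Optimal t* satisfies g'(t*) = g(t*)/(T + t*).
g'(t) = 0.31·82.7·t^-0.69. Setting 0.31·82.7·t^-0.69 = 82.7·t^0.31/(50+t) gives 0.31(50+t) = t, so 0.69·t = 0.31×50.
t* = 0.31×50/0.69 = 22.46 s.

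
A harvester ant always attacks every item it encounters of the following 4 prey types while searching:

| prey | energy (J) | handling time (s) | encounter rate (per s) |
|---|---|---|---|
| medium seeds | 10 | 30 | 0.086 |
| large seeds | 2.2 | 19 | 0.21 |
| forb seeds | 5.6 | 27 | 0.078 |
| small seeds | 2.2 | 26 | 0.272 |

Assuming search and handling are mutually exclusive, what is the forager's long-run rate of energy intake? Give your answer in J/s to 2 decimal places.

0.14 J/s

Energy encountered per unit search time: 0.086×10 + 0.21×2.2 + 0.078×5.6 + 0.272×2.2 = 2.357 J/s.
Handling time per unit search time: 0.086×30 + 0.21×19 + 0.078×27 + 0.272×26 = 15.75.
Rate = 2.357/(1 + 15.75) = 0.1407 J/s.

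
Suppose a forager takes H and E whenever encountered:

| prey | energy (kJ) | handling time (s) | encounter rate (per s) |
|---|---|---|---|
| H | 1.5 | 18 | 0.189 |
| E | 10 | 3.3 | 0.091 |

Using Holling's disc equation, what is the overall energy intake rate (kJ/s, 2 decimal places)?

Energy encountered per unit search time: 0.189×1.5 + 0.091×10 = 1.193 kJ/s.
Handling time per unit search time: 0.189×18 + 0.091×3.3 = 3.702.
Rate = 1.193/(1 + 3.702) = 0.2538 kJ/s.

0.25 kJ/s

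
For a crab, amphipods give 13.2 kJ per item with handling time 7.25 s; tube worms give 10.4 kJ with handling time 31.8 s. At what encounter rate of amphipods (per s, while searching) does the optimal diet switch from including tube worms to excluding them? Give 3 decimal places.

0.030 per s

The zero-one rule: include tube worms iff E₂/h₂ > λE₁/(1+λh₁). Equality gives the switch point.
λE₁h₂ = E₂ + λE₂h₁ ⇒ λ = E₂/(E₁h₂ − E₂h₁) = 10.4/(419.8 − 75.4) = 0.0302 per s.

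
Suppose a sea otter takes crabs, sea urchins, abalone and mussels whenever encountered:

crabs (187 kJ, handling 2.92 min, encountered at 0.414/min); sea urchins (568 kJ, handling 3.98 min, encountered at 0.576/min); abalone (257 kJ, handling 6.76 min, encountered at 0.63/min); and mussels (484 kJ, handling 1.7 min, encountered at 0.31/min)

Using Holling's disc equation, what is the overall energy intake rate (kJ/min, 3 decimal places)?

77.153 kJ/min

Energy encountered per unit search time: 0.414×187 + 0.576×568 + 0.63×257 + 0.31×484 = 716.5 kJ/min.
Handling time per unit search time: 0.414×2.92 + 0.576×3.98 + 0.63×6.76 + 0.31×1.7 = 8.287.
Rate = 716.5/(1 + 8.287) = 77.15 kJ/min.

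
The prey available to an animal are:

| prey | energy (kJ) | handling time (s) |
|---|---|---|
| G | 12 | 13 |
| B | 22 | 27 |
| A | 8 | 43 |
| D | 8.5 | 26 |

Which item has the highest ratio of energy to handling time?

G

In descending order of E/h:
G: 12/13 = 0.923 kJ/s
B: 22/27 = 0.815 kJ/s
D: 8.5/26 = 0.327 kJ/s
A: 8/43 = 0.186 kJ/s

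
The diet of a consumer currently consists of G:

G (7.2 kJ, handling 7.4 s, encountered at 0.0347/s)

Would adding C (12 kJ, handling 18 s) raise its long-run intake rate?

Intake rate on the current diet: R = (0.0347×7.2) / (1 + 0.0347×7.4) = 0.2498/1.257 = 0.1988 kJ/s.
Profitability of C: 12/18 = 0.6667 kJ/s.
Since 0.6667 > R, including C increases the long-run rate.

Yes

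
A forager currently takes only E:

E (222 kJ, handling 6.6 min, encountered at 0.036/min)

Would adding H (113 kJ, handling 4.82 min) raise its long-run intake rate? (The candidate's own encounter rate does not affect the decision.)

Intake rate on the current diet: R = (0.036×222) / (1 + 0.036×6.6) = 7.992/1.238 = 6.458 kJ/min.
Profitability of H: 113/4.82 = 23.44 kJ/min.
23.44 > 6.458, so adding H raises the average — include it.

Yes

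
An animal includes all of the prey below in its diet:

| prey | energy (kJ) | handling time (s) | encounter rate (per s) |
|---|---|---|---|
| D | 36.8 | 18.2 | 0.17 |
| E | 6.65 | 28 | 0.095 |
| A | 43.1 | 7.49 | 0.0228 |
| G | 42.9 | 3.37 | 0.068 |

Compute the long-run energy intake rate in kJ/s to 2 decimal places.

1.51 kJ/s

Energy encountered per unit search time: 0.17×36.8 + 0.095×6.65 + 0.0228×43.1 + 0.068×42.9 = 10.79 kJ/s.
Handling time per unit search time: 0.17×18.2 + 0.095×28 + 0.0228×7.49 + 0.068×3.37 = 6.154.
Rate = 10.79/(1 + 6.154) = 1.508 kJ/s.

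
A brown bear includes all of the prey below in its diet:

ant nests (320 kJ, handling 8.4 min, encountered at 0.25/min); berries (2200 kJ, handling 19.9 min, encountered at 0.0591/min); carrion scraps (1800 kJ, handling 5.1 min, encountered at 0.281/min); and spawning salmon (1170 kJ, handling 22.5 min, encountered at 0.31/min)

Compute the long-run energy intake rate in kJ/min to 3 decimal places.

R = Σλ_iE_i / (1 + Σλ_ih_i)
Numerator: 0.25×320 + 0.0591×2200 + 0.281×1800 + 0.31×1170 = 1079
Denominator: 1 + 0.25×8.4 + 0.0591×19.9 + 0.281×5.1 + 0.31×22.5 = 12.68
R = 1079/12.68 = 85.03 kJ/min

85.029 kJ/min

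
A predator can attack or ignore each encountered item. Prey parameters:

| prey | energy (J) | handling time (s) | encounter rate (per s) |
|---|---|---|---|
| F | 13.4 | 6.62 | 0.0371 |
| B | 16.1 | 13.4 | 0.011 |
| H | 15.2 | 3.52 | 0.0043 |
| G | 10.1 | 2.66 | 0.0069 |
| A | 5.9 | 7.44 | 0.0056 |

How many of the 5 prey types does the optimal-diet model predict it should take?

5

Profitabilities (E/h, J/s): H 4.32, G 3.8, F 2.02, B 1.2, A 0.793. Add prey in this order while the next type's profitability exceeds the intake rate on those already taken.
Rate on top 1: 0.06439. G: 3.8 > 0.06439 → include.
Rate on top 2: 0.1307. F: 2.02 > 0.1307 → include.
Rate on top 3: 0.4942. B: 1.2 > 0.4942 → include.
Rate on top 4: 0.5673. A: 0.793 > 0.5673 → include.
Optimal diet: H, G, F, B, A — 5 of 5 types.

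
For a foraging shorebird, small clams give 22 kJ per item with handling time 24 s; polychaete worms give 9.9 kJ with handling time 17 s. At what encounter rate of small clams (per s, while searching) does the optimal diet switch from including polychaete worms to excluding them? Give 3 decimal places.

The zero-one rule: include polychaete worms iff E₂/h₂ > λE₁/(1+λh₁). Equality gives the switch point.
λE₁h₂ = E₂ + λE₂h₁ ⇒ λ = E₂/(E₁h₂ − E₂h₁) = 9.9/(374 − 237.6) = 0.07258 per s.

0.073 per s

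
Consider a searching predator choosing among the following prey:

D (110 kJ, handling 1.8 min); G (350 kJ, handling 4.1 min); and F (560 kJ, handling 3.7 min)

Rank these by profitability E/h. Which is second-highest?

Profitability E/h (kJ/min): D = 110/1.8 = 61.1, G = 350/4.1 = 85.4, F = 560/3.7 = 151.
Ranked: F > G > D.

G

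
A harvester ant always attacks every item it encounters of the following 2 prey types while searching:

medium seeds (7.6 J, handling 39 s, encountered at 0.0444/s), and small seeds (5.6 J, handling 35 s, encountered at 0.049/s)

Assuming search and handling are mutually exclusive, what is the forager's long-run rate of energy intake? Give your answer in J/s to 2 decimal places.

0.14 J/s

R = (0.0444×7.6 + 0.049×5.6) / (1 + 0.0444×39 + 0.049×35) = 0.6118/4.447 = 0.1376 J/s.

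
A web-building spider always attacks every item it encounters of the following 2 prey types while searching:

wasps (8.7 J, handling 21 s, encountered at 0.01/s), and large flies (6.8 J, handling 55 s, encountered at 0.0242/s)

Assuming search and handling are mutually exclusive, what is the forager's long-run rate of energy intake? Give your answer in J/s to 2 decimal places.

R = (0.01×8.7 + 0.0242×6.8) / (1 + 0.01×21 + 0.0242×55) = 0.2516/2.541 = 0.099 J/s.

0.10 J/s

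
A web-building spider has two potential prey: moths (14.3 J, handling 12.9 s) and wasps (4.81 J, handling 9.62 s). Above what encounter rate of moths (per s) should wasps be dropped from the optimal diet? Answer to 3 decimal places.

0.064 per s

At the threshold, the rate on moths alone equals the profitability of wasps: λ·14.3/(1 + λ·12.9) = 4.81/9.62 = 0.5.
Rearranging, λ(14.3 − 0.5×12.9) = 0.5, so λ = 0.5/7.85 = 0.06369 per s.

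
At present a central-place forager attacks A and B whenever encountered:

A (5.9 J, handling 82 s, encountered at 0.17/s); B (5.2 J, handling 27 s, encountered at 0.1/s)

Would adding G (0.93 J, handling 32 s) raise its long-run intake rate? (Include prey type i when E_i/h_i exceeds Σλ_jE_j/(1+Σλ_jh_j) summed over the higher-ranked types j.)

Intake rate on the current diet: R = (0.17×5.9 + 0.1×5.2) / (1 + 0.17×82 + 0.1×27) = 1.523/17.64 = 0.08634 J/s.
G: E/h = 0.93/32 = 0.02906 J/s.
Since 0.02906 < R, time spent handling G is better spent searching.

No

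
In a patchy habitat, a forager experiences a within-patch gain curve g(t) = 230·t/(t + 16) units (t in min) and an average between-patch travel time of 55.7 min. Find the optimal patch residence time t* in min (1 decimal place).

29.9 min

Optimal t* satisfies g'(t*) = g(t*)/(T + t*).
g'(t) = 230·16/(t + 16)². Setting 230·16/(t+16)² = 230t/[(t+16)(55.7+t)] gives 16(55.7+t) = t(t+16), so t² = 16×55.7 = 891.2.
t* = √891.2 = 29.85 min.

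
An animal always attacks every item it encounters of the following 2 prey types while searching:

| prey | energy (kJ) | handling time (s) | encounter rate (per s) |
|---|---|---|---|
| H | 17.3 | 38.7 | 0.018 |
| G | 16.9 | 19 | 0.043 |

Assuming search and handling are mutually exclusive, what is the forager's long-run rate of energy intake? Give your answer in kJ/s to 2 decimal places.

0.41 kJ/s

R = Σλ_iE_i / (1 + Σλ_ih_i)
Numerator: 0.018×17.3 + 0.043×16.9 = 1.038
Denominator: 1 + 0.018×38.7 + 0.043×19 = 2.514
R = 1.038/2.514 = 0.413 kJ/s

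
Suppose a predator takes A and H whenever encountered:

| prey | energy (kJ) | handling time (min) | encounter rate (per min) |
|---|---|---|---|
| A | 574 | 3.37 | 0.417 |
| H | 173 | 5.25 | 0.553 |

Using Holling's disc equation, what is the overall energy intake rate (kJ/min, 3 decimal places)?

R = (0.417×574 + 0.553×173) / (1 + 0.417×3.37 + 0.553×5.25) = 335/5.309 = 63.11 kJ/min.

63.111 kJ/min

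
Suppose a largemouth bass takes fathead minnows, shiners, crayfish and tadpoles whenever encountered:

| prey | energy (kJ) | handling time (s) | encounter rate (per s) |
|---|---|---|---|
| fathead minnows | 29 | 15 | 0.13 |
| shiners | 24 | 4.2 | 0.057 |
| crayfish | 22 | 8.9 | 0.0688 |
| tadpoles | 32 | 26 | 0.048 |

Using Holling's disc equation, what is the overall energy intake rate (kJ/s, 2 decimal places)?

R = Σλ_iE_i / (1 + Σλ_ih_i)
Numerator: 0.13×29 + 0.057×24 + 0.0688×22 + 0.048×32 = 8.188
Denominator: 1 + 0.13×15 + 0.057×4.2 + 0.0688×8.9 + 0.048×26 = 5.05
R = 8.188/5.05 = 1.621 kJ/s

1.62 kJ/s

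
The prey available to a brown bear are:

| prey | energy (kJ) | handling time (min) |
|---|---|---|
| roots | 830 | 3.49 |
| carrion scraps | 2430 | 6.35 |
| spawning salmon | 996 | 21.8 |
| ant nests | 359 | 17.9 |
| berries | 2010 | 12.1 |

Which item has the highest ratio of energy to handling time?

carrion scraps

In descending order of E/h:
carrion scraps: 2430/6.35 = 383 kJ/min
roots: 830/3.49 = 238 kJ/min
berries: 2010/12.1 = 166 kJ/min
spawning salmon: 996/21.8 = 45.7 kJ/min
ant nests: 359/17.9 = 20.1 kJ/min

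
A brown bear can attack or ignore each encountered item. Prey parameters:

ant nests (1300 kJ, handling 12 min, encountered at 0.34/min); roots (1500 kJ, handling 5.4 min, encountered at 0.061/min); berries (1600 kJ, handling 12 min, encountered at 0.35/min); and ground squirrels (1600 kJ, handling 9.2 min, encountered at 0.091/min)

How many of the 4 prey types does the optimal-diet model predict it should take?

E/h in descending order: roots 278, ground squirrels 174, berries 133, ant nests 108 kJ/min. The optimal diet is the largest prefix of this list for which every included type satisfies E_i/h_i > R on the types above it.
Rate on top 1: 68.83. ground squirrels: 174 > 68.83 → include.
Rate on top 2: 109.4. berries: 133 > 109.4 → include.
Rate on top 3: 125.2. ant nests: 108 < 125.2 → exclude; stop.
Optimal diet: roots, ground squirrels, berries — 3 of 4 types.

3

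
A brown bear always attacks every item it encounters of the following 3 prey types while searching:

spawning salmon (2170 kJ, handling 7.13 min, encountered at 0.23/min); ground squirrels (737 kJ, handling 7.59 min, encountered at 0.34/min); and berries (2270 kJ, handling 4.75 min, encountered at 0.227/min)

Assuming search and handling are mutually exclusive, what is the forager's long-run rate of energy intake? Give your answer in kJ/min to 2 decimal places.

200.83 kJ/min

R = Σλ_iE_i / (1 + Σλ_ih_i)
Numerator: 0.23×2170 + 0.34×737 + 0.227×2270 = 1265
Denominator: 1 + 0.23×7.13 + 0.34×7.59 + 0.227×4.75 = 6.299
R = 1265/6.299 = 200.8 kJ/min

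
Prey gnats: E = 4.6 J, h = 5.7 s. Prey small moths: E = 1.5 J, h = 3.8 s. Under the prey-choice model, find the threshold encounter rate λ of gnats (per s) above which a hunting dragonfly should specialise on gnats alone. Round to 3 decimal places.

At the threshold, the rate on gnats alone equals the profitability of small moths: λ·4.6/(1 + λ·5.7) = 1.5/3.8 = 0.3947.
Rearranging, λ(4.6 − 0.3947×5.7) = 0.3947, so λ = 0.3947/2.35 = 0.168 per s.

0.168 per s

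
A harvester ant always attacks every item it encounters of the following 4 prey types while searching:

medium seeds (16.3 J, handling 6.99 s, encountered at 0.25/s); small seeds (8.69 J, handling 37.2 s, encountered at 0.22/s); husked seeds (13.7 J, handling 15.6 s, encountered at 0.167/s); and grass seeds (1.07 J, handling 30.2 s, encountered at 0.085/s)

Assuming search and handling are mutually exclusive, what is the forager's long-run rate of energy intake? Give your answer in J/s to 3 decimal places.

0.519 J/s

Energy encountered per unit search time: 0.25×16.3 + 0.22×8.69 + 0.167×13.7 + 0.085×1.07 = 8.366 J/s.
Handling time per unit search time: 0.25×6.99 + 0.22×37.2 + 0.167×15.6 + 0.085×30.2 = 15.1.
Rate = 8.366/(1 + 15.1) = 0.5195 J/s.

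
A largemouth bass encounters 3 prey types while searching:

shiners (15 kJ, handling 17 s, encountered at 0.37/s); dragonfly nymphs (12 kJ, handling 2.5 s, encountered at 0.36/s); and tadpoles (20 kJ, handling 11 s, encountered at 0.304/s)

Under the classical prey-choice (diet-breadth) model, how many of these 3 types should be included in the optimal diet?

1

Rank by E/h (kJ/s): dragonfly nymphs 4.8, tadpoles 1.82, shiners 0.882. Include each in turn until the next type's E/h falls below the running intake rate.
Rate on top 1: 2.274. tadpoles: 1.82 < 2.274 → exclude; stop.
Optimal diet: dragonfly nymphs — 1 of 3 types.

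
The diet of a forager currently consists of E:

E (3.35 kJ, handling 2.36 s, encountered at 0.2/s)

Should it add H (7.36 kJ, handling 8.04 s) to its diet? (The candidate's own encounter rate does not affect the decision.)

Current rate: (0.2×3.35)/(1 + 0.2×2.36) = 0.4552 kJ/s.
Profitability of H: 7.36/8.04 = 0.9154 kJ/s.
Since 0.9154 > R, including H increases the long-run rate.

Yes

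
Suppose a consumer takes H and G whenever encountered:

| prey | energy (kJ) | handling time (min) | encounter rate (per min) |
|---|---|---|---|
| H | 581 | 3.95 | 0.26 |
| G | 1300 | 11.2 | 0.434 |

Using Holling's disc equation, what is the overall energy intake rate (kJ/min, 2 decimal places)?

103.84 kJ/min

R = Σλ_iE_i / (1 + Σλ_ih_i)
Numerator: 0.26×581 + 0.434×1300 = 715.3
Denominator: 1 + 0.26×3.95 + 0.434×11.2 = 6.888
R = 715.3/6.888 = 103.8 kJ/min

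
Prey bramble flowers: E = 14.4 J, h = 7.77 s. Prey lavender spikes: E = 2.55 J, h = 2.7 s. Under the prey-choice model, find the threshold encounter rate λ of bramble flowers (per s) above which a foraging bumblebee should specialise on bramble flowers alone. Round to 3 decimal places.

The zero-one rule: include lavender spikes iff E₂/h₂ > λE₁/(1+λh₁). Equality gives the switch point.
λE₁h₂ = E₂ + λE₂h₁ ⇒ λ = E₂/(E₁h₂ − E₂h₁) = 2.55/(38.88 − 19.81) = 0.1337 per s.

0.134 per s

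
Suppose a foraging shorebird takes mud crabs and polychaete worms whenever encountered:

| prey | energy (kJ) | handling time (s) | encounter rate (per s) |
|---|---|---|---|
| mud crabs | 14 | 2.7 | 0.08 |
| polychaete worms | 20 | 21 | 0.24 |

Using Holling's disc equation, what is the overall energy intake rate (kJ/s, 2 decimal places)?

Energy encountered per unit search time: 0.08×14 + 0.24×20 = 5.92 kJ/s.
Handling time per unit search time: 0.08×2.7 + 0.24×21 = 5.256.
Rate = 5.92/(1 + 5.256) = 0.9463 kJ/s.

0.95 kJ/s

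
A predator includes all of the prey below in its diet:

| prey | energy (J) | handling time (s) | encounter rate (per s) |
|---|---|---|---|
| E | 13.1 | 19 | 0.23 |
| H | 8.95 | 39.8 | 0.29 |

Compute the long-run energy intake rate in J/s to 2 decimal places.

0.33 J/s

R = Σλ_iE_i / (1 + Σλ_ih_i)
Numerator: 0.23×13.1 + 0.29×8.95 = 5.608
Denominator: 1 + 0.23×19 + 0.29×39.8 = 16.91
R = 5.608/16.91 = 0.3316 J/s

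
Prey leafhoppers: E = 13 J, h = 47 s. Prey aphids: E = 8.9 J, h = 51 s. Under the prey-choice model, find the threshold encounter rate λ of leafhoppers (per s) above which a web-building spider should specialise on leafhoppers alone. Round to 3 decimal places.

0.036 per s

The zero-one rule: include aphids iff E₂/h₂ > λE₁/(1+λh₁). Equality gives the switch point.
λE₁h₂ = E₂ + λE₂h₁ ⇒ λ = E₂/(E₁h₂ − E₂h₁) = 8.9/(663 − 418.3) = 0.03637 per s.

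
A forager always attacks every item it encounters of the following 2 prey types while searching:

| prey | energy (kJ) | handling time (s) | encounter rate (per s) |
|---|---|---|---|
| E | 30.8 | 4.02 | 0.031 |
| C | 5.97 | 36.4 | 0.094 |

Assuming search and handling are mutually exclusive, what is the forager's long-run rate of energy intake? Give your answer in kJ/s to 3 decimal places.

R = (0.031×30.8 + 0.094×5.97) / (1 + 0.031×4.02 + 0.094×36.4) = 1.516/4.546 = 0.3335 kJ/s.

0.333 kJ/s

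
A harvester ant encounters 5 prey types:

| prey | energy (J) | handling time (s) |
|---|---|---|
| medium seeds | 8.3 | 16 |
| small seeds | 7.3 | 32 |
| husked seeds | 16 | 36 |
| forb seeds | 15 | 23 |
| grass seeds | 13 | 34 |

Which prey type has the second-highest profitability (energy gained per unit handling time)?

Profitability E/h (J/s): medium seeds = 8.3/16 = 0.519, small seeds = 7.3/32 = 0.228, husked seeds = 16/36 = 0.444, forb seeds = 15/23 = 0.652, grass seeds = 13/34 = 0.382.
Ranked: forb seeds > medium seeds > husked seeds > grass seeds > small seeds.

medium seeds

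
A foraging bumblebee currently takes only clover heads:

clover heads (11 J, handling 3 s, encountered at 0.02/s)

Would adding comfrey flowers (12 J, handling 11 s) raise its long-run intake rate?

Yes

Intake rate on the current diet: R = (0.02×11) / (1 + 0.02×3) = 0.22/1.06 = 0.2075 J/s.
comfrey flowers: E/h = 12/11 = 1.091 J/s.
Since 1.091 > R, including comfrey flowers increases the long-run rate.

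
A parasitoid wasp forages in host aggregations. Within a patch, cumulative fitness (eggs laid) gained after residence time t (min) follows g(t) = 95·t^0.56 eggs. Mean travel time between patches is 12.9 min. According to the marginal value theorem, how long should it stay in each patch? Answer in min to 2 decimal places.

16.42 min

Optimal t* satisfies g'(t*) = g(t*)/(T + t*).
g'(t) = 0.56·95·t^-0.44. Setting 0.56·95·t^-0.44 = 95·t^0.56/(12.9+t) gives 0.56(12.9+t) = t, so 0.44·t = 0.56×12.9.
t* = 0.56×12.9/0.44 = 16.42 min.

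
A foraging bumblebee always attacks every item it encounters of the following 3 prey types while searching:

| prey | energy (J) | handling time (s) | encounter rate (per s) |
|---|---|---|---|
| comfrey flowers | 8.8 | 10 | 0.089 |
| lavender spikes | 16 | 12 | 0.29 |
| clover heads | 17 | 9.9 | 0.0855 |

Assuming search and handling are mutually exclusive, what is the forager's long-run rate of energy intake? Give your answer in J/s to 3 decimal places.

1.106 J/s

R = Σλ_iE_i / (1 + Σλ_ih_i)
Numerator: 0.089×8.8 + 0.29×16 + 0.0855×17 = 6.877
Denominator: 1 + 0.089×10 + 0.29×12 + 0.0855×9.9 = 6.216
R = 6.877/6.216 = 1.106 J/s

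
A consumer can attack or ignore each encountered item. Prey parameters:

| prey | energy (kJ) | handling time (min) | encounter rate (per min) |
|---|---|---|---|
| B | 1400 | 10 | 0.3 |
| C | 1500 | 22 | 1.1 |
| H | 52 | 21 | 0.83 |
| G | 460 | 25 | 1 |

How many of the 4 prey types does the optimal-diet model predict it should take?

1

E/h in descending order: B 140, C 68.2, G 18.4, H 2.48 kJ/min. The optimal diet is the largest prefix of this list for which every included type satisfies E_i/h_i > R on the types above it.
Rate on top 1: 105. C: 68.2 < 105 → exclude; stop.
Optimal diet: B — 1 of 4 types.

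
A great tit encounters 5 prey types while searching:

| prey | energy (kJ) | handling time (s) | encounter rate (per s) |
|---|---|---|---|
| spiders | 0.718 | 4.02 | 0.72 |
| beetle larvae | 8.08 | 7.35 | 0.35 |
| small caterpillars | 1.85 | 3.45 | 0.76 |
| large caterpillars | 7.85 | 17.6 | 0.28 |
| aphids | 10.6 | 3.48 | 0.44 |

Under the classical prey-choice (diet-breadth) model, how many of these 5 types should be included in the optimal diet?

E/h in descending order: aphids 3.05, beetle larvae 1.1, small caterpillars 0.536, large caterpillars 0.446, spiders 0.179 kJ/s. The optimal diet is the largest prefix of this list for which every included type satisfies E_i/h_i > R on the types above it.
Rate on top 1: 1.843. beetle larvae: 1.1 < 1.843 → exclude; stop.
Optimal diet: aphids — 1 of 5 types.

1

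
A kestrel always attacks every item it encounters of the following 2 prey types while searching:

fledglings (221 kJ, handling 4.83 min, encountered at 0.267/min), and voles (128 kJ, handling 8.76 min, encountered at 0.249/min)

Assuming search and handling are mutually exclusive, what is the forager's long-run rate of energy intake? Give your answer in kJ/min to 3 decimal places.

R = (0.267×221 + 0.249×128) / (1 + 0.267×4.83 + 0.249×8.76) = 90.88/4.471 = 20.33 kJ/min.

20.327 kJ/min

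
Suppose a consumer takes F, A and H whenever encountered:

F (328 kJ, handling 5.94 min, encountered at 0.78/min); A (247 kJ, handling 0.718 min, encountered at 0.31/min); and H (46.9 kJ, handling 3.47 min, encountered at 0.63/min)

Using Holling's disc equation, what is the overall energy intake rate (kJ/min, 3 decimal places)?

45.009 kJ/min

R = (0.78×328 + 0.31×247 + 0.63×46.9) / (1 + 0.78×5.94 + 0.31×0.718 + 0.63×3.47) = 362/8.042 = 45.01 kJ/min.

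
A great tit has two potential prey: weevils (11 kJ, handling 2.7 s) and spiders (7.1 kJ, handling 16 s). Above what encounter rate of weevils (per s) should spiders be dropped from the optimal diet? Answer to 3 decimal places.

Drop spiders once their profitability E₂/h₂ falls below the rate achievable on weevils alone: E₂/h₂ = λE₁/(1 + λh₁).
Solve for λ: λE₁h₂ = E₂(1 + λh₁) → λ(E₁h₂ − E₂h₁) = E₂ → λ = E₂/(E₁h₂ − E₂h₁).
λ = 7.1/(11×16 − 7.1×2.7) = 7.1/156.8 = 0.04527 per s.

0.045 per s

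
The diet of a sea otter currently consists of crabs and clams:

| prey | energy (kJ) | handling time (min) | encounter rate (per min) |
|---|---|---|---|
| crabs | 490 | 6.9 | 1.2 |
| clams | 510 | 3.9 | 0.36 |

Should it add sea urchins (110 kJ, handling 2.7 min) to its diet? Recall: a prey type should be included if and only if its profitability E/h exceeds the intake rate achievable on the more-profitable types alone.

No

Intake rate on the current diet: R = (1.2×490 + 0.36×510) / (1 + 1.2×6.9 + 0.36×3.9) = 771.6/10.68 = 72.22 kJ/min.
Profitability of sea urchins: 110/2.7 = 40.74 kJ/min.
Since 40.74 < R, time spent handling sea urchins is better spent searching.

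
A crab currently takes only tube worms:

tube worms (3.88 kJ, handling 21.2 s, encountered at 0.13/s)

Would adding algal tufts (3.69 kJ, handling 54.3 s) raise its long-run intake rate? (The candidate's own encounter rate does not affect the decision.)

Intake rate on the current diet: R = (0.13×3.88) / (1 + 0.13×21.2) = 0.5044/3.756 = 0.1343 kJ/s.
algal tufts: E/h = 3.69/54.3 = 0.06796 kJ/s.
Since 0.06796 < R, time spent handling algal tufts is better spent searching.

No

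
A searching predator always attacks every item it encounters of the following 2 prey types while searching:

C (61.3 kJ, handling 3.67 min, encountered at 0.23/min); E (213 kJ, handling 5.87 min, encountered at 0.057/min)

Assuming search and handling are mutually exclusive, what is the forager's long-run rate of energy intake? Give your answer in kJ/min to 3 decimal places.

R = (0.23×61.3 + 0.057×213) / (1 + 0.23×3.67 + 0.057×5.87) = 26.24/2.179 = 12.04 kJ/min.

12.044 kJ/min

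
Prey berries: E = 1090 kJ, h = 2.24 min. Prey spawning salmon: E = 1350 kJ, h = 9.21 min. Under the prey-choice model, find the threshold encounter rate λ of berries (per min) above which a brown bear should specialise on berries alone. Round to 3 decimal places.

Drop spawning salmon once their profitability E₂/h₂ falls below the rate achievable on berries alone: E₂/h₂ = λE₁/(1 + λh₁).
Solve for λ: λE₁h₂ = E₂(1 + λh₁) → λ(E₁h₂ − E₂h₁) = E₂ → λ = E₂/(E₁h₂ − E₂h₁).
λ = 1350/(1090×9.21 − 1350×2.24) = 1350/7015 = 0.1924 per min.

0.192 per min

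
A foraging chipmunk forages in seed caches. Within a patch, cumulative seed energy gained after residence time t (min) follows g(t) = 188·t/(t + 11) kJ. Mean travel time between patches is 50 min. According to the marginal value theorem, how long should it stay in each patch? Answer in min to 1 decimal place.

Optimal t* satisfies g'(t*) = g(t*)/(T + t*).
g'(t) = 188·11/(t + 11)². Setting 188·11/(t+11)² = 188t/[(t+11)(50+t)] gives 11(50+t) = t(t+11), so t² = 11×50 = 550.
t* = √550 = 23.45 min.

23.5 min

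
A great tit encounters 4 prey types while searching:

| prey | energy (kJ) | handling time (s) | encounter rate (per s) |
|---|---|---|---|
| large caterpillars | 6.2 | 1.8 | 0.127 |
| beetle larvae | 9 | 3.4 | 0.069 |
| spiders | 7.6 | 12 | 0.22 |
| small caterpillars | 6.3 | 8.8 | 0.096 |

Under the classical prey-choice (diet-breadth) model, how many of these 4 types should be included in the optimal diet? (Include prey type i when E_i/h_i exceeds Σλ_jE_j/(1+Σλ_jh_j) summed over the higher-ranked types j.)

2

Profitabilities (E/h, kJ/s): large caterpillars 3.44, beetle larvae 2.65, small caterpillars 0.716, spiders 0.633. Add prey in this order while the next type's profitability exceeds the intake rate on those already taken.
Rate on top 1: 0.6409. beetle larvae: 2.65 > 0.6409 → include.
Rate on top 2: 0.9625. small caterpillars: 0.716 < 0.9625 → exclude; stop.
Optimal diet: large caterpillars, beetle larvae — 2 of 4 types.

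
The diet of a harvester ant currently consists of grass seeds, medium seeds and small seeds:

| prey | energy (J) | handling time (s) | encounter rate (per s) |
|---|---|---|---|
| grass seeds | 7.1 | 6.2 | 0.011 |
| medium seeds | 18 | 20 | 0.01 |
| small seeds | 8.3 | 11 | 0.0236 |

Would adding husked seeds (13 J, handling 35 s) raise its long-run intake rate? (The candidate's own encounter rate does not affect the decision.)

Current rate: (0.011×7.1 + 0.01×18 + 0.0236×8.3)/(1 + 0.011×6.2 + 0.01×20 + 0.0236×11) = 0.2971 J/s.
husked seeds: E/h = 13/35 = 0.3714 J/s.
0.3714 > 0.2971, so adding husked seeds raises the average — include it.

Yes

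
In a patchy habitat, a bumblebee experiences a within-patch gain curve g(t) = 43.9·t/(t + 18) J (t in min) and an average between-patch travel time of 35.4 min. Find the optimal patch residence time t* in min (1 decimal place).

Maximise g(t)/(T+t): set derivative to zero → g'(t)(T+t) = g(t).
g'(t) = 43.9·18/(t + 18)². Setting 43.9·18/(t+18)² = 43.9t/[(t+18)(35.4+t)] gives 18(35.4+t) = t(t+18), so t² = 18×35.4 = 637.2.
t* = √637.2 = 25.24 min.

25.2 min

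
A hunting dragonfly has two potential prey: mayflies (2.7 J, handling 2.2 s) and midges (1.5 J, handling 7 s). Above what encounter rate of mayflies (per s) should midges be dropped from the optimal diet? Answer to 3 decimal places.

0.096 per s

Drop midges once their profitability E₂/h₂ falls below the rate achievable on mayflies alone: E₂/h₂ = λE₁/(1 + λh₁).
Solve for λ: λE₁h₂ = E₂(1 + λh₁) → λ(E₁h₂ − E₂h₁) = E₂ → λ = E₂/(E₁h₂ − E₂h₁).
λ = 1.5/(2.7×7 − 1.5×2.2) = 1.5/15.6 = 0.09615 per s.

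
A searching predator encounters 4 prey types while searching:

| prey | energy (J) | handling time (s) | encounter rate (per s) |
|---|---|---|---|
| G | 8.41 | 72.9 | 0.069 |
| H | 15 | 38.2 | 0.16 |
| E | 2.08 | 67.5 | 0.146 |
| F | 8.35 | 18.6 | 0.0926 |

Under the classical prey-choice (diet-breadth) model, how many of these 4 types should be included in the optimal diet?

E/h in descending order: F 0.449, H 0.393, G 0.115, E 0.0308 J/s. The optimal diet is the largest prefix of this list for which every included type satisfies E_i/h_i > R on the types above it.
Rate on top 1: 0.284. H: 0.393 > 0.284 → include.
Rate on top 2: 0.3592. G: 0.115 < 0.3592 → exclude; stop.
Optimal diet: F, H — 2 of 4 types.

2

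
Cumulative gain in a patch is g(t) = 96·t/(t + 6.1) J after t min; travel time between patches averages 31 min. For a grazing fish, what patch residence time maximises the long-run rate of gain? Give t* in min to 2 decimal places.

Maximise g(t)/(T+t): set derivative to zero → g'(t)(T+t) = g(t).
g'(t) = 96·6.1/(t + 6.1)². Setting 96·6.1/(t+6.1)² = 96t/[(t+6.1)(31+t)] gives 6.1(31+t) = t(t+6.1), so t² = 6.1×31 = 189.1.
t* = √189.1 = 13.75 min.

13.75 min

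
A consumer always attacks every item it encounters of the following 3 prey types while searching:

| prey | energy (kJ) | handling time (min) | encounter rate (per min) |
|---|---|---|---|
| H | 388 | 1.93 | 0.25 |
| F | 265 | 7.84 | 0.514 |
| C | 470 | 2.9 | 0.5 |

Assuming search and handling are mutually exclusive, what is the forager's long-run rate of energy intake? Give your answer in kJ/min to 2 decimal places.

R = (0.25×388 + 0.514×265 + 0.5×470) / (1 + 0.25×1.93 + 0.514×7.84 + 0.5×2.9) = 468.2/6.962 = 67.25 kJ/min.

67.25 kJ/min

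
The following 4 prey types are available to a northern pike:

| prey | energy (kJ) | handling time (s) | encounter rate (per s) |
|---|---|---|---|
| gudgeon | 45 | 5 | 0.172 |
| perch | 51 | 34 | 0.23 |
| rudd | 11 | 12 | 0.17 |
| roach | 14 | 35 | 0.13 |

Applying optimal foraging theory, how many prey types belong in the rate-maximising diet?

E/h in descending order: gudgeon 9, perch 1.5, rudd 0.917, roach 0.4 kJ/s. The optimal diet is the largest prefix of this list for which every included type satisfies E_i/h_i > R on the types above it.
Rate on top 1: 4.161. perch: 1.5 < 4.161 → exclude; stop.
Optimal diet: gudgeon — 1 of 4 types.

1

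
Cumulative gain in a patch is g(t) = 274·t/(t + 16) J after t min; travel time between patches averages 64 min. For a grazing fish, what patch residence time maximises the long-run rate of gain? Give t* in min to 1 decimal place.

Optimal t* satisfies g'(t*) = g(t*)/(T + t*).
g'(t) = 274·16/(t + 16)². Setting 274·16/(t+16)² = 274t/[(t+16)(64+t)] gives 16(64+t) = t(t+16), so t² = 16×64 = 1024.
t* = √1024 = 32 min.

32.0 min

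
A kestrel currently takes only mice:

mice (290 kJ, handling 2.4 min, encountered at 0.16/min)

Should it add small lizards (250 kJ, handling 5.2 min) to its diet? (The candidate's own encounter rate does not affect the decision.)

Intake rate on the current diet: R = (0.16×290) / (1 + 0.16×2.4) = 46.4/1.384 = 33.53 kJ/min.
Profitability of small lizards: 250/5.2 = 48.08 kJ/min.
Since 48.08 > R, including small lizards increases the long-run rate.

Yes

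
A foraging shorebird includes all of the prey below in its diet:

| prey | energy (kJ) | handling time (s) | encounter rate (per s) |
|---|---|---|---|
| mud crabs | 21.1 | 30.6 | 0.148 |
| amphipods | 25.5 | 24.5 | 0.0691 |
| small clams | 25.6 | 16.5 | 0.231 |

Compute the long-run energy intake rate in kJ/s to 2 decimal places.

0.98 kJ/s

R = Σλ_iE_i / (1 + Σλ_ih_i)
Numerator: 0.148×21.1 + 0.0691×25.5 + 0.231×25.6 = 10.8
Denominator: 1 + 0.148×30.6 + 0.0691×24.5 + 0.231×16.5 = 11.03
R = 10.8/11.03 = 0.9787 kJ/s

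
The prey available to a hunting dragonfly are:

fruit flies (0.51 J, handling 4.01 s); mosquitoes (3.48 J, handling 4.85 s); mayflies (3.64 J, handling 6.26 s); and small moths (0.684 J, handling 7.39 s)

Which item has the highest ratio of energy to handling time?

Profitability E/h (J/s): fruit flies = 0.51/4.01 = 0.127, mosquitoes = 3.48/4.85 = 0.718, mayflies = 3.64/6.26 = 0.581, small moths = 0.684/7.39 = 0.0926.
Ranked: mosquitoes > mayflies > fruit flies > small moths.

mosquitoes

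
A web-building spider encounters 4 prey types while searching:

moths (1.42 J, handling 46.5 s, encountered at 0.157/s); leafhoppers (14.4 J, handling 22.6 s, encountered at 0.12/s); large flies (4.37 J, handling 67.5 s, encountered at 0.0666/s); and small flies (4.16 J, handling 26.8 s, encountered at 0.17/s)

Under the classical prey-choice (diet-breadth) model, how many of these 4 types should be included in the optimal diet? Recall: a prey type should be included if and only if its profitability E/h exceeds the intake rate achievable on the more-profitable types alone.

1

E/h in descending order: leafhoppers 0.637, small flies 0.155, large flies 0.0647, moths 0.0305 J/s. The optimal diet is the largest prefix of this list for which every included type satisfies E_i/h_i > R on the types above it.
Rate on top 1: 0.4655. small flies: 0.155 < 0.4655 → exclude; stop.
Optimal diet: leafhoppers — 1 of 4 types.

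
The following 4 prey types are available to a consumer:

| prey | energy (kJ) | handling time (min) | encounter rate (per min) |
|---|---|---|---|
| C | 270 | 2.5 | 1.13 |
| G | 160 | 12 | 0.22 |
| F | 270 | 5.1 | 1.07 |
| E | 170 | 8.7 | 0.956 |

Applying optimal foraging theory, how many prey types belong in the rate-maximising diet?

Rank by E/h (kJ/min): C 108, F 52.9, E 19.5, G 13.3. Include each in turn until the next type's E/h falls below the running intake rate.
Rate on top 1: 79.76. F: 52.9 < 79.76 → exclude; stop.
Optimal diet: C — 1 of 4 types.

1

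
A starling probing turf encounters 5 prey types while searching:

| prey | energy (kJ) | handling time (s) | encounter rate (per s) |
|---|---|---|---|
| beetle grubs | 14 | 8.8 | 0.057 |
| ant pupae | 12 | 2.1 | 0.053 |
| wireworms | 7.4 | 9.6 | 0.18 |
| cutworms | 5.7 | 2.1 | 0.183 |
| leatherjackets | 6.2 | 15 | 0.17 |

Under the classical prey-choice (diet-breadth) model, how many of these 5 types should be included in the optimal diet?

3

E/h in descending order: ant pupae 5.71, cutworms 2.71, beetle grubs 1.59, wireworms 0.771, leatherjackets 0.413 kJ/s. The optimal diet is the largest prefix of this list for which every included type satisfies E_i/h_i > R on the types above it.
Rate on top 1: 0.5723. cutworms: 2.71 > 0.5723 → include.
Rate on top 2: 1.123. beetle grubs: 1.59 > 1.123 → include.
Rate on top 3: 1.24. wireworms: 0.771 < 1.24 → exclude; stop.
Optimal diet: ant pupae, cutworms, beetle grubs — 3 of 5 types.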